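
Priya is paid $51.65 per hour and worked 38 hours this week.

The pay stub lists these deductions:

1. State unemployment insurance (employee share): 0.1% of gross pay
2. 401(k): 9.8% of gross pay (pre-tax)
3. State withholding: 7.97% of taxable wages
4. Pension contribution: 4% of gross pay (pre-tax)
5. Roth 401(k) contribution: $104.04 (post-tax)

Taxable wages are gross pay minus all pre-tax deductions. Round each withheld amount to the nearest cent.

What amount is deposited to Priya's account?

$1,451.01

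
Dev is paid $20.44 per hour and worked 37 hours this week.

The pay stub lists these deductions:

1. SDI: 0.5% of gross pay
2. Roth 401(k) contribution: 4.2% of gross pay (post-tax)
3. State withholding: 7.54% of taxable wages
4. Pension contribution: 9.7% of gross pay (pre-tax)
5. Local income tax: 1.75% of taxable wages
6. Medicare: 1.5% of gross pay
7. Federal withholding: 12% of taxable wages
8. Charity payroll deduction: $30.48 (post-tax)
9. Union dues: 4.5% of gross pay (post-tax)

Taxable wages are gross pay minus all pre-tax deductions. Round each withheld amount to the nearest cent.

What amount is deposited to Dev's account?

Gross pay: 37 × $20.44 = $756.28
Pension contribution: $756.28 × 0.097 = $73.36
Taxable wages = $756.28 − $73.36 = $682.92
Local income tax: $682.92 × 0.0175 = $11.95
Federal withholding: $682.92 × 0.12 = $81.95
State withholding: $682.92 × 0.0754 = $51.49
SDI: $756.28 × 0.005 = $3.78
Medicare: $756.28 × 0.015 = $11.34
Union dues: $756.28 × 0.045 = $34.03
Roth 401(k) contribution: $756.28 × 0.042 = $31.76
Charity payroll deduction: $30.48
Total deductions = $73.36 + $11.95 + $81.95 + $51.49 + $3.78 + $11.34 + $34.03 + $31.76 + $30.48 = $330.14
Net pay = $756.28 − $330.14 = $426.14

$426.14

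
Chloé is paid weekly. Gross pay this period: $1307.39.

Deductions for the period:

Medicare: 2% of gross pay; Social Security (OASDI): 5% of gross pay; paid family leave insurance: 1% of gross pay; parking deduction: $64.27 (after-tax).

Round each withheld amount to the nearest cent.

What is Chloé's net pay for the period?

Social Security (OASDI): $1307.39 × 0.05 = $65.37
Medicare: $1307.39 × 0.02 = $26.15
Paid family leave insurance: $1307.39 × 0.01 = $13.07
Parking deduction: $64.27
Total deductions = $65.37 + $26.15 + $13.07 + $64.27 = $168.86
Net pay = $1307.39 − $168.86 = $1138.53

$1138.53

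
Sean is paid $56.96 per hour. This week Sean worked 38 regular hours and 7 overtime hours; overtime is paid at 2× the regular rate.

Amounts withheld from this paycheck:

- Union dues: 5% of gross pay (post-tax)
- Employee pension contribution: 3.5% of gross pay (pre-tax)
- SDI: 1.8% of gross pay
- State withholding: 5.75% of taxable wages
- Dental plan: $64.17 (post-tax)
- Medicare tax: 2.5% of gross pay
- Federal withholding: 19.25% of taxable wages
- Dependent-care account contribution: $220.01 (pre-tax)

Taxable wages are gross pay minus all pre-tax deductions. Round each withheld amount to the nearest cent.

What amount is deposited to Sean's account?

$1639.05

Regular pay: 38 × $56.96 = $2164.48
Overtime pay: 7 × $56.96 × 2 = $797.44
Gross pay = $2164.48 + $797.44 = $2961.92
Dependent-care account contribution: $220.01
Employee pension contribution: $2961.92 × 0.035 = $103.67
Pre-tax total = $220.01 + $103.67 = $323.68
Taxable wages = $2961.92 − $323.68 = $2638.24
Federal withholding: $2638.24 × 0.1925 = $507.86
State withholding: $2638.24 × 0.0575 = $151.70
SDI: $2961.92 × 0.018 = $53.31
Medicare tax: $2961.92 × 0.025 = $74.05
Dental plan: $64.17
Union dues: $2961.92 × 0.05 = $148.10
Total deductions = $220.01 + $103.67 + $507.86 + $151.70 + $53.31 + $74.05 + $64.17 + $148.10 = $1322.87
Net pay = $2961.92 − $1322.87 = $1639.05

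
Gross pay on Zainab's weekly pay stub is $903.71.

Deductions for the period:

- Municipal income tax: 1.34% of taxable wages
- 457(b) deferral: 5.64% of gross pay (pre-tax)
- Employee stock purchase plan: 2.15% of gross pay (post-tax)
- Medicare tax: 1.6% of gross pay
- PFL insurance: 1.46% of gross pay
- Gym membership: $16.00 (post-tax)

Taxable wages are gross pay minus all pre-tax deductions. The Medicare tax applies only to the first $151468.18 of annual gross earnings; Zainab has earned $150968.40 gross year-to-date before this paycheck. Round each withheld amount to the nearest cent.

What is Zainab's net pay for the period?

457(b) deferral: $903.71 × 0.0564 = $50.97
Taxable wages = $903.71 − $50.97 = $852.74
Municipal income tax: $852.74 × 0.0134 = $11.43
Medicare tax: only $151468.18 − $150968.40 = $499.78 of this check is subject → $499.78 × 0.016 = $8.00
PFL insurance: $903.71 × 0.0146 = $13.19
Employee stock purchase plan: $903.71 × 0.0215 = $19.43
Gym membership: $16.00
Total deductions = $50.97 + $11.43 + $8.00 + $13.19 + $19.43 + $16.00 = $119.02
Net pay = $903.71 − $119.02 = $784.69

$784.69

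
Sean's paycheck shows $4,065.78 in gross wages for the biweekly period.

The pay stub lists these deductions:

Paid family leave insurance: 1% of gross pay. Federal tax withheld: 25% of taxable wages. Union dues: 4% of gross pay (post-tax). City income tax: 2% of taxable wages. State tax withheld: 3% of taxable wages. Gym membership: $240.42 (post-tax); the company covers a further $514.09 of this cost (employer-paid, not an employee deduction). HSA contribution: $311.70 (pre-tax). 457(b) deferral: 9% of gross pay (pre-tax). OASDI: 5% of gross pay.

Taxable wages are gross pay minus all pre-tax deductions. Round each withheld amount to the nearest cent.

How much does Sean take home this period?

HSA contribution: $311.70
457(b) deferral: $4,065.78 × 0.09 = $365.92
Pre-tax total = $311.70 + $365.92 = $677.62
Taxable wages = $4,065.78 − $677.62 = $3,388.16
City income tax: $3,388.16 × 0.02 = $67.76
Federal tax withheld: $3,388.16 × 0.25 = $847.04
State tax withheld: $3,388.16 × 0.03 = $101.64
Paid family leave insurance: $4,065.78 × 0.01 = $40.66
OASDI: $4,065.78 × 0.05 = $203.29
Union dues: $4,065.78 × 0.04 = $162.63
Gym membership: $240.42
(Employer's $514.09 toward gym membership is not withheld from the employee.)
Total deductions = $311.70 + $365.92 + $67.76 + $847.04 + $101.64 + $40.66 + $203.29 + $162.63 + $240.42 = $2,341.06
Net pay = $4,065.78 − $2,341.06 = $1,724.72

$1,724.72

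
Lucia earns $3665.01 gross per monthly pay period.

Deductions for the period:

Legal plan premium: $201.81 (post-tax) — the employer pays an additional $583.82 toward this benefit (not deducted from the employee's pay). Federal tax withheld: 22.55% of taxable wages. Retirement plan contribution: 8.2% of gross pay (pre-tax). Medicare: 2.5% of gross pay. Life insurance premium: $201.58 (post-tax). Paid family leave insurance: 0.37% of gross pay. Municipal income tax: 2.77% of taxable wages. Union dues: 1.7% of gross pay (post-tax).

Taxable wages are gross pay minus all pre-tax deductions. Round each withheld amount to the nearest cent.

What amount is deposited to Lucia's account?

Retirement plan contribution: $3665.01 × 0.082 = $300.53
Taxable wages = $3665.01 − $300.53 = $3364.48
Federal tax withheld: $3364.48 × 0.2255 = $758.69
Municipal income tax: $3364.48 × 0.0277 = $93.20
Medicare: $3665.01 × 0.025 = $91.63
Paid family leave insurance: $3665.01 × 0.0037 = $13.56
Union dues: $3665.01 × 0.017 = $62.31
Legal plan premium: $201.81
Life insurance premium: $201.58
(Employer's $583.82 toward legal plan premium is not withheld from the employee.)
Total deductions = $300.53 + $758.69 + $93.20 + $91.63 + $13.56 + $62.31 + $201.81 + $201.58 = $1723.31
Net pay = $3665.01 − $1723.31 = $1941.70

$1941.70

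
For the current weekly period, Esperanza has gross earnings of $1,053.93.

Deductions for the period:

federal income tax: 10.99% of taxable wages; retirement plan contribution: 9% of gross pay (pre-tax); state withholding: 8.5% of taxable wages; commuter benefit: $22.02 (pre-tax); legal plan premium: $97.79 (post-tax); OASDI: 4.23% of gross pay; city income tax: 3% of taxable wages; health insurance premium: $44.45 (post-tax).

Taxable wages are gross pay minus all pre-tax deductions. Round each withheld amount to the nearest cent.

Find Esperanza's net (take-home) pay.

Commuter benefit: $22.02
Retirement plan contribution: $1,053.93 × 0.09 = $94.85
Pre-tax total = $22.02 + $94.85 = $116.87
Taxable wages = $1,053.93 − $116.87 = $937.06
City income tax: $937.06 × 0.03 = $28.11
Federal income tax: $937.06 × 0.1099 = $102.98
State withholding: $937.06 × 0.085 = $79.65
OASDI: $1,053.93 × 0.0423 = $44.58
Health insurance premium: $44.45
Legal plan premium: $97.79
Total deductions = $22.02 + $94.85 + $28.11 + $102.98 + $79.65 + $44.58 + $44.45 + $97.79 = $514.43
Net pay = $1,053.93 − $514.43 = $539.50

$539.50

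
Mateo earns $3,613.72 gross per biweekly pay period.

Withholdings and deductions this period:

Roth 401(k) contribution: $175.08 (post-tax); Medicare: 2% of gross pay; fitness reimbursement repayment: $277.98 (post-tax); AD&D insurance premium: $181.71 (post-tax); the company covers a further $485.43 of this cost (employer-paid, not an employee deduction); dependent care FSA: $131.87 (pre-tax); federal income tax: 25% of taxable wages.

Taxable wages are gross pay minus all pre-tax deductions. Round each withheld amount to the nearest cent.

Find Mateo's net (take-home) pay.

$1,904.35

Dependent care FSA: $131.87
Taxable wages = $3,613.72 − $131.87 = $3,481.85
Federal income tax: $3,481.85 × 0.25 = $870.46
Medicare: $3,613.72 × 0.02 = $72.27
Roth 401(k) contribution: $175.08
Fitness reimbursement repayment: $277.98
AD&D insurance premium: $181.71
(Employer's $485.43 toward AD&D insurance premium is not withheld from the employee.)
Total deductions = $131.87 + $870.46 + $72.27 + $175.08 + $277.98 + $181.71 = $1,709.37
Net pay = $3,613.72 − $1,709.37 = $1,904.35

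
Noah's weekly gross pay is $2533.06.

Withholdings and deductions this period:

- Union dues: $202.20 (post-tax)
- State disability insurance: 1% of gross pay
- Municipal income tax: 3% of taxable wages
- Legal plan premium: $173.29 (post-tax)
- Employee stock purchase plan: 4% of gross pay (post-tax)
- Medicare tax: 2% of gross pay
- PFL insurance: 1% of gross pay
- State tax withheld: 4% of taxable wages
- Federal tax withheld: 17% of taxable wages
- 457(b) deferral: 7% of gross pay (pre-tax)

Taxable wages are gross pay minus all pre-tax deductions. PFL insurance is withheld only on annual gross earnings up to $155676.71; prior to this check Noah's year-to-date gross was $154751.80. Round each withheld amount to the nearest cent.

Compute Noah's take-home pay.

457(b) deferral: $2533.06 × 0.07 = $177.31
Taxable wages = $2533.06 − $177.31 = $2355.75
Federal tax withheld: $2355.75 × 0.17 = $400.48
Municipal income tax: $2355.75 × 0.03 = $70.67
State tax withheld: $2355.75 × 0.04 = $94.23
State disability insurance: $2533.06 × 0.01 = $25.33
Medicare tax: $2533.06 × 0.02 = $50.66
PFL insurance: only $155676.71 − $154751.80 = $924.91 of this check is subject → $924.91 × 0.01 = $9.25
Union dues: $202.20
Employee stock purchase plan: $2533.06 × 0.04 = $101.32
Legal plan premium: $173.29
Total deductions = $177.31 + $400.48 + $70.67 + $94.23 + $25.33 + $50.66 + $9.25 + $202.20 + $101.32 + $173.29 = $1304.74
Net pay = $2533.06 − $1304.74 = $1228.32

$1228.32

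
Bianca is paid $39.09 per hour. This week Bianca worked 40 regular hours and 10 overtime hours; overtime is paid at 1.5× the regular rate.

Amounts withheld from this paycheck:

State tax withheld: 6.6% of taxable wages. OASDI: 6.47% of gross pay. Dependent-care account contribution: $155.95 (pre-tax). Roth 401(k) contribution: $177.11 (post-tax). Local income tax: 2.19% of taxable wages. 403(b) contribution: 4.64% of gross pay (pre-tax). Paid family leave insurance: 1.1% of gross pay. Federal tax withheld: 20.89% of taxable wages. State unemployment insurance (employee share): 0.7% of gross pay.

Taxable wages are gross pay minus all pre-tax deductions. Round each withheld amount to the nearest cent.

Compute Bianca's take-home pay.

Regular pay: 40 × $39.09 = $1,563.60
Overtime pay: 10 × $39.09 × 1.5 = $586.35
Gross pay = $1,563.60 + $586.35 = $2,149.95
403(b) contribution: $2,149.95 × 0.0464 = $99.76
Dependent-care account contribution: $155.95
Pre-tax total = $99.76 + $155.95 = $255.71
Taxable wages = $2,149.95 − $255.71 = $1,894.24
Federal tax withheld: $1,894.24 × 0.2089 = $395.71
State tax withheld: $1,894.24 × 0.066 = $125.02
Local income tax: $1,894.24 × 0.0219 = $41.48
OASDI: $2,149.95 × 0.0647 = $139.10
Paid family leave insurance: $2,149.95 × 0.011 = $23.65
State unemployment insurance (employee share): $2,149.95 × 0.007 = $15.05
Roth 401(k) contribution: $177.11
Total deductions = $99.76 + $155.95 + $395.71 + $125.02 + $41.48 + $139.10 + $23.65 + $15.05 + $177.11 = $1,172.83
Net pay = $2,149.95 − $1,172.83 = $977.12

$977.12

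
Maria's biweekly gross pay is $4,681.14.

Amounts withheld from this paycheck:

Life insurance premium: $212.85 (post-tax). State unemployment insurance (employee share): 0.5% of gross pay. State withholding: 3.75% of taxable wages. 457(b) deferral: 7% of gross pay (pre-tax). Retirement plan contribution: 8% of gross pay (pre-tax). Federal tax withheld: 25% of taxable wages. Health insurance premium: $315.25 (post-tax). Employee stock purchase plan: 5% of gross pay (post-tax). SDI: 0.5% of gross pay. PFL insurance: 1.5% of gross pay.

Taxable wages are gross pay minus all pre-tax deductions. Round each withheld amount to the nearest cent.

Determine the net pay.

457(b) deferral: $4,681.14 × 0.07 = $327.68
Retirement plan contribution: $4,681.14 × 0.08 = $374.49
Pre-tax total = $327.68 + $374.49 = $702.17
Taxable wages = $4,681.14 − $702.17 = $3,978.97
Federal tax withheld: $3,978.97 × 0.25 = $994.74
State withholding: $3,978.97 × 0.0375 = $149.21
PFL insurance: $4,681.14 × 0.015 = $70.22
State unemployment insurance (employee share): $4,681.14 × 0.005 = $23.41
SDI: $4,681.14 × 0.005 = $23.41
Life insurance premium: $212.85
Health insurance premium: $315.25
Employee stock purchase plan: $4,681.14 × 0.05 = $234.06
Total deductions = $327.68 + $374.49 + $994.74 + $149.21 + $70.22 + $23.41 + $23.41 + $212.85 + $315.25 + $234.06 = $2,725.32
Net pay = $4,681.14 − $2,725.32 = $1,955.82

$1,955.82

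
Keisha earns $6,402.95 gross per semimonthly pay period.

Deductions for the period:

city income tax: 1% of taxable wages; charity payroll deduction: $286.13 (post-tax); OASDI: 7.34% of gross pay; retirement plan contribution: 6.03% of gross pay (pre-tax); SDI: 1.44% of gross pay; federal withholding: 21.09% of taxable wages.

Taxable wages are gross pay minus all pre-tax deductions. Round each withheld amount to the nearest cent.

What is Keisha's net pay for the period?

$3,839.42

Retirement plan contribution: $6,402.95 × 0.0603 = $386.10
Taxable wages = $6,402.95 − $386.10 = $6,016.85
Federal withholding: $6,016.85 × 0.2109 = $1,268.95
City income tax: $6,016.85 × 0.01 = $60.17
SDI: $6,402.95 × 0.0144 = $92.20
OASDI: $6,402.95 × 0.0734 = $469.98
Charity payroll deduction: $286.13
Total deductions = $386.10 + $1,268.95 + $60.17 + $92.20 + $469.98 + $286.13 = $2,563.53
Net pay = $6,402.95 − $2,563.53 = $3,839.42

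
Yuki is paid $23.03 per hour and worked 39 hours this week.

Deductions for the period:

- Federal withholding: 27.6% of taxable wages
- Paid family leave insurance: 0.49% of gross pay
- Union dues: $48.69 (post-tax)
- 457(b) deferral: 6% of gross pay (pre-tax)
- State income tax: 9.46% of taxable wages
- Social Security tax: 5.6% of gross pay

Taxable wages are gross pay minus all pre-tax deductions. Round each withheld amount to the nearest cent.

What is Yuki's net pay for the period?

$428.00

Gross pay: 39 × $23.03 = $898.17
457(b) deferral: $898.17 × 0.06 = $53.89
Taxable wages = $898.17 − $53.89 = $844.28
State income tax: $844.28 × 0.0946 = $79.87
Federal withholding: $844.28 × 0.276 = $233.02
Social Security tax: $898.17 × 0.056 = $50.30
Paid family leave insurance: $898.17 × 0.0049 = $4.40
Union dues: $48.69
Total deductions = $53.89 + $79.87 + $233.02 + $50.30 + $4.40 + $48.69 = $470.17
Net pay = $898.17 − $470.17 = $428.00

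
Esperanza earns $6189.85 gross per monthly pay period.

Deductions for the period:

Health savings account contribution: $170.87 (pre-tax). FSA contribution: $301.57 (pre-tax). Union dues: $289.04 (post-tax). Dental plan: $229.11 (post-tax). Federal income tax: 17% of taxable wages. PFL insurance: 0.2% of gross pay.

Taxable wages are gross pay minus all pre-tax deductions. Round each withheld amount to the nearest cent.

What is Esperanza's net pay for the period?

Health savings account contribution: $170.87
FSA contribution: $301.57
Pre-tax total = $170.87 + $301.57 = $472.44
Taxable wages = $6189.85 − $472.44 = $5717.41
Federal income tax: $5717.41 × 0.17 = $971.96
PFL insurance: $6189.85 × 0.002 = $12.38
Union dues: $289.04
Dental plan: $229.11
Total deductions = $170.87 + $301.57 + $971.96 + $12.38 + $289.04 + $229.11 = $1974.93
Net pay = $6189.85 − $1974.93 = $4214.92

$4214.92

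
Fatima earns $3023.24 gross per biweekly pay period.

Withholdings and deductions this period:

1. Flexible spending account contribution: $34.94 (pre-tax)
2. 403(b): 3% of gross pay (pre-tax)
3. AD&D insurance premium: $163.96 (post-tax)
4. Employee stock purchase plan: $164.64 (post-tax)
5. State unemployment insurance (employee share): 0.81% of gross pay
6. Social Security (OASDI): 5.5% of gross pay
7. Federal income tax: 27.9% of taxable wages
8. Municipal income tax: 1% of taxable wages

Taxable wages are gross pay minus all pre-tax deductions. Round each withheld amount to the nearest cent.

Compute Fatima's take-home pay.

403(b): $3023.24 × 0.03 = $90.70
Flexible spending account contribution: $34.94
Pre-tax total = $90.70 + $34.94 = $125.64
Taxable wages = $3023.24 − $125.64 = $2897.60
Federal income tax: $2897.60 × 0.279 = $808.43
Municipal income tax: $2897.60 × 0.01 = $28.98
State unemployment insurance (employee share): $3023.24 × 0.0081 = $24.49
Social Security (OASDI): $3023.24 × 0.055 = $166.28
Employee stock purchase plan: $164.64
AD&D insurance premium: $163.96
Total deductions = $90.70 + $34.94 + $808.43 + $28.98 + $24.49 + $166.28 + $164.64 + $163.96 = $1482.42
Net pay = $3023.24 − $1482.42 = $1540.82

$1540.82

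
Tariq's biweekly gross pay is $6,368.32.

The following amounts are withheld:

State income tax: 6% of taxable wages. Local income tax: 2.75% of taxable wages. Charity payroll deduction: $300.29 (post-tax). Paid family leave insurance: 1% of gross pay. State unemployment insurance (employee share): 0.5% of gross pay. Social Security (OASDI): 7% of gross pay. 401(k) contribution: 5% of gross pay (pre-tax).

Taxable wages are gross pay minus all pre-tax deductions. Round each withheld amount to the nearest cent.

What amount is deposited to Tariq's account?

401(k) contribution: $6,368.32 × 0.05 = $318.42
Taxable wages = $6,368.32 − $318.42 = $6,049.90
Local income tax: $6,049.90 × 0.0275 = $166.37
State income tax: $6,049.90 × 0.06 = $362.99
Social Security (OASDI): $6,368.32 × 0.07 = $445.78
Paid family leave insurance: $6,368.32 × 0.01 = $63.68
State unemployment insurance (employee share): $6,368.32 × 0.005 = $31.84
Charity payroll deduction: $300.29
Total deductions = $318.42 + $166.37 + $362.99 + $445.78 + $63.68 + $31.84 + $300.29 = $1,689.37
Net pay = $6,368.32 − $1,689.37 = $4,678.95

$4,678.95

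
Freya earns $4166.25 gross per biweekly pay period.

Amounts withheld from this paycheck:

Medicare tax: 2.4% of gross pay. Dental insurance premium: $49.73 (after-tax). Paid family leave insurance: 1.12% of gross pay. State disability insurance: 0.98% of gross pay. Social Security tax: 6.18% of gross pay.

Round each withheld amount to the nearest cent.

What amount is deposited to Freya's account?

$3671.57

Social Security tax: $4166.25 × 0.0618 = $257.47
State disability insurance: $4166.25 × 0.0098 = $40.83
Paid family leave insurance: $4166.25 × 0.0112 = $46.66
Medicare tax: $4166.25 × 0.024 = $99.99
Dental insurance premium: $49.73
Total deductions = $257.47 + $40.83 + $46.66 + $99.99 + $49.73 = $494.68
Net pay = $4166.25 − $494.68 = $3671.57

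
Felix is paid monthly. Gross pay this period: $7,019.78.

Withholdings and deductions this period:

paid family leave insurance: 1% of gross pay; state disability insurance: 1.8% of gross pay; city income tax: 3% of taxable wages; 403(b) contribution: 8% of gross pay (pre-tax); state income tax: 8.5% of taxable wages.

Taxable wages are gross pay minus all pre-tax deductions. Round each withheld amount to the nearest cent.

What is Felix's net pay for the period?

$5,518.94

403(b) contribution: $7,019.78 × 0.08 = $561.58
Taxable wages = $7,019.78 − $561.58 = $6,458.20
State income tax: $6,458.20 × 0.085 = $548.95
City income tax: $6,458.20 × 0.03 = $193.75
State disability insurance: $7,019.78 × 0.018 = $126.36
Paid family leave insurance: $7,019.78 × 0.01 = $70.20
Total deductions = $561.58 + $548.95 + $193.75 + $126.36 + $70.20 = $1,500.84
Net pay = $7,019.78 − $1,500.84 = $5,518.94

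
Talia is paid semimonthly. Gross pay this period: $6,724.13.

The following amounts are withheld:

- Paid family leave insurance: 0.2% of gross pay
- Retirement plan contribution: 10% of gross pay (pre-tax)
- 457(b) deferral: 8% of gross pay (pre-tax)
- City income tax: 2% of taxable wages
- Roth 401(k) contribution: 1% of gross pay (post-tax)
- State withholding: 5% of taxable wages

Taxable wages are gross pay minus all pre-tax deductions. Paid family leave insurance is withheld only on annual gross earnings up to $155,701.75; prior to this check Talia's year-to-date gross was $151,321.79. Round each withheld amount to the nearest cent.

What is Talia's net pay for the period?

$5,051.82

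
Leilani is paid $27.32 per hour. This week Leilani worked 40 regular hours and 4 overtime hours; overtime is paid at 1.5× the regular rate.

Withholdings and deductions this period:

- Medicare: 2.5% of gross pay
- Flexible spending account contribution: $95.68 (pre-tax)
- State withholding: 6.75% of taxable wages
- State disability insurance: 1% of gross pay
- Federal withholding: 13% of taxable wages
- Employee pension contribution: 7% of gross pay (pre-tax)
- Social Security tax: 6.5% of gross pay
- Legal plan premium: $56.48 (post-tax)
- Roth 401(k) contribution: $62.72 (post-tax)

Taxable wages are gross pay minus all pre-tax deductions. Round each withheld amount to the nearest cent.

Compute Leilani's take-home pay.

Regular pay: 40 × $27.32 = $1,092.80
Overtime pay: 4 × $27.32 × 1.5 = $163.92
Gross pay = $1,092.80 + $163.92 = $1,256.72
Flexible spending account contribution: $95.68
Employee pension contribution: $1,256.72 × 0.07 = $87.97
Pre-tax total = $95.68 + $87.97 = $183.65
Taxable wages = $1,256.72 − $183.65 = $1,073.07
Federal withholding: $1,073.07 × 0.13 = $139.50
State withholding: $1,073.07 × 0.0675 = $72.43
State disability insurance: $1,256.72 × 0.01 = $12.57
Social Security tax: $1,256.72 × 0.065 = $81.69
Medicare: $1,256.72 × 0.025 = $31.42
Legal plan premium: $56.48
Roth 401(k) contribution: $62.72
Total deductions = $95.68 + $87.97 + $139.50 + $72.43 + $12.57 + $81.69 + $31.42 + $56.48 + $62.72 = $640.46
Net pay = $1,256.72 − $640.46 = $616.26

$616.26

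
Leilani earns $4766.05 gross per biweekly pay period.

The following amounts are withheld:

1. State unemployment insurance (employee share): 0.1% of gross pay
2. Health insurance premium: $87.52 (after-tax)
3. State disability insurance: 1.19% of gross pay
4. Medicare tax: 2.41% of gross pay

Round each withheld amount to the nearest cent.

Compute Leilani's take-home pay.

$4502.18

State unemployment insurance (employee share): $4766.05 × 0.001 = $4.77
State disability insurance: $4766.05 × 0.0119 = $56.72
Medicare tax: $4766.05 × 0.0241 = $114.86
Health insurance premium: $87.52
Total deductions = $4.77 + $56.72 + $114.86 + $87.52 = $263.87
Net pay = $4766.05 − $263.87 = $4502.18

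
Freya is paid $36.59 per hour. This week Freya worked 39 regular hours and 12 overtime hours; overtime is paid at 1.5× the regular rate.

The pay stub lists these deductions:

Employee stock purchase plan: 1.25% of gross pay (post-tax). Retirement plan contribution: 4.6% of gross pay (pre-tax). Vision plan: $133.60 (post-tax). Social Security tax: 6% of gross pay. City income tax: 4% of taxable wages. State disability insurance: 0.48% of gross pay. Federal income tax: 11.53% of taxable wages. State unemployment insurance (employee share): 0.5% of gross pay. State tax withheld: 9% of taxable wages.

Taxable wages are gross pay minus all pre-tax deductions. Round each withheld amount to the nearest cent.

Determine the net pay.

$1,196.37

Regular pay: 39 × $36.59 = $1,427.01
Overtime pay: 12 × $36.59 × 1.5 = $658.62
Gross pay = $1,427.01 + $658.62 = $2,085.63
Retirement plan contribution: $2,085.63 × 0.046 = $95.94
Taxable wages = $2,085.63 − $95.94 = $1,989.69
State tax withheld: $1,989.69 × 0.09 = $179.07
City income tax: $1,989.69 × 0.04 = $79.59
Federal income tax: $1,989.69 × 0.1153 = $229.41
Social Security tax: $2,085.63 × 0.06 = $125.14
State unemployment insurance (employee share): $2,085.63 × 0.005 = $10.43
State disability insurance: $2,085.63 × 0.0048 = $10.01
Employee stock purchase plan: $2,085.63 × 0.0125 = $26.07
Vision plan: $133.60
Total deductions = $95.94 + $179.07 + $79.59 + $229.41 + $125.14 + $10.43 + $10.01 + $26.07 + $133.60 = $889.26
Net pay = $2,085.63 − $889.26 = $1,196.37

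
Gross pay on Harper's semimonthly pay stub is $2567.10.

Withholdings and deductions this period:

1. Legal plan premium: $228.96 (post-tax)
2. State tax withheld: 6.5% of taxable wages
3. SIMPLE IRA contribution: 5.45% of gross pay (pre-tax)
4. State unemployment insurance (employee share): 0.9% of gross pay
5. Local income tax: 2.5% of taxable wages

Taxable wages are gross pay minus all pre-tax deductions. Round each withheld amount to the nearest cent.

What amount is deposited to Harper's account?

$1956.68

SIMPLE IRA contribution: $2567.10 × 0.0545 = $139.91
Taxable wages = $2567.10 − $139.91 = $2427.19
Local income tax: $2427.19 × 0.025 = $60.68
State tax withheld: $2427.19 × 0.065 = $157.77
State unemployment insurance (employee share): $2567.10 × 0.009 = $23.10
Legal plan premium: $228.96
Total deductions = $139.91 + $60.68 + $157.77 + $23.10 + $228.96 = $610.42
Net pay = $2567.10 − $610.42 = $1956.68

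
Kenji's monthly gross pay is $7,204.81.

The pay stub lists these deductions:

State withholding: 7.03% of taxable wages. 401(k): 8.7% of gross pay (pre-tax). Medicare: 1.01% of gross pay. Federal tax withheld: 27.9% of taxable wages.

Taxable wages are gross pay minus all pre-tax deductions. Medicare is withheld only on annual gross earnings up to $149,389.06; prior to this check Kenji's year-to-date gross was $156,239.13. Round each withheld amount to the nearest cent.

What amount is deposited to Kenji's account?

$4,280.30

401(k): $7,204.81 × 0.087 = $626.82
Taxable wages = $7,204.81 − $626.82 = $6,577.99
State withholding: $6,577.99 × 0.0703 = $462.43
Federal tax withheld: $6,577.99 × 0.279 = $1,835.26
Medicare: annual cap $149,389.06 already reached (YTD $156,239.13), so $0.00
Total deductions = $626.82 + $462.43 + $1,835.26 + $0.00 = $2,924.51
Net pay = $7,204.81 − $2,924.51 = $4,280.30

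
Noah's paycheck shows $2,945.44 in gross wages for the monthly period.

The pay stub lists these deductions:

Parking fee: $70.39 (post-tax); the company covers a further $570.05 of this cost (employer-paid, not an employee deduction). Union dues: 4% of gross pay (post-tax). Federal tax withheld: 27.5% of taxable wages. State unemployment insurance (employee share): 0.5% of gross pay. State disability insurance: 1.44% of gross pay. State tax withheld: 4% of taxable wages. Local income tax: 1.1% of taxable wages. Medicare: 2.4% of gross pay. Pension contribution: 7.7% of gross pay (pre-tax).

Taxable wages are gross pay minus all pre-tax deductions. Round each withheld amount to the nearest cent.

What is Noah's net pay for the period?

Pension contribution: $2,945.44 × 0.077 = $226.80
Taxable wages = $2,945.44 − $226.80 = $2,718.64
State tax withheld: $2,718.64 × 0.04 = $108.75
Local income tax: $2,718.64 × 0.011 = $29.91
Federal tax withheld: $2,718.64 × 0.275 = $747.63
Medicare: $2,945.44 × 0.024 = $70.69
State unemployment insurance (employee share): $2,945.44 × 0.005 = $14.73
State disability insurance: $2,945.44 × 0.0144 = $42.41
Parking fee: $70.39
Union dues: $2,945.44 × 0.04 = $117.82
(Employer's $570.05 toward parking fee is not withheld from the employee.)
Total deductions = $226.80 + $108.75 + $29.91 + $747.63 + $70.69 + $14.73 + $42.41 + $70.39 + $117.82 = $1,429.13
Net pay = $2,945.44 − $1,429.13 = $1,516.31

$1,516.31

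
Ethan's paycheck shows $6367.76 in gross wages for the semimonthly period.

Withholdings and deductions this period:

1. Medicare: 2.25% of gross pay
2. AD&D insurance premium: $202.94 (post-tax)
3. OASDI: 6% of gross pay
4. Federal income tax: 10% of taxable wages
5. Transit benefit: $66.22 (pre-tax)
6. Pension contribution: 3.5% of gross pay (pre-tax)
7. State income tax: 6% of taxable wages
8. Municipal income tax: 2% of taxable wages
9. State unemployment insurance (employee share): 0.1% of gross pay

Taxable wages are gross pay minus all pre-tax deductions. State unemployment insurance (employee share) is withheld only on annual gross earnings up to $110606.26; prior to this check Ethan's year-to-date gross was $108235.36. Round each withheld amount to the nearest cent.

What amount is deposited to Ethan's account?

$4253.86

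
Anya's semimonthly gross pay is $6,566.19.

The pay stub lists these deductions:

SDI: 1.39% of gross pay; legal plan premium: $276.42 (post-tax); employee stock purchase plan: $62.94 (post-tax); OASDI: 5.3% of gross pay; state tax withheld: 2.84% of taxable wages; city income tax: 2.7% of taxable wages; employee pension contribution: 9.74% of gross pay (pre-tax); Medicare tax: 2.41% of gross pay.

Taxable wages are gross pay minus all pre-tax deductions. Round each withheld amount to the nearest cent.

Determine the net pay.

$4,661.41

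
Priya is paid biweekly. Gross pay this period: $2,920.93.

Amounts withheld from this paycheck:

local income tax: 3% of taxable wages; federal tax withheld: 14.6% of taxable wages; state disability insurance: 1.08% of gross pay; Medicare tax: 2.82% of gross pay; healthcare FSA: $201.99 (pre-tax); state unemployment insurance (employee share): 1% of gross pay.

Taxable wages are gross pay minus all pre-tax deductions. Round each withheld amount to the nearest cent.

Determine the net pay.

$2,097.27

Healthcare FSA: $201.99
Taxable wages = $2,920.93 − $201.99 = $2,718.94
Local income tax: $2,718.94 × 0.03 = $81.57
Federal tax withheld: $2,718.94 × 0.146 = $396.97
Medicare tax: $2,920.93 × 0.0282 = $82.37
State disability insurance: $2,920.93 × 0.0108 = $31.55
State unemployment insurance (employee share): $2,920.93 × 0.01 = $29.21
Total deductions = $201.99 + $81.57 + $396.97 + $82.37 + $31.55 + $29.21 = $823.66
Net pay = $2,920.93 − $823.66 = $2,097.27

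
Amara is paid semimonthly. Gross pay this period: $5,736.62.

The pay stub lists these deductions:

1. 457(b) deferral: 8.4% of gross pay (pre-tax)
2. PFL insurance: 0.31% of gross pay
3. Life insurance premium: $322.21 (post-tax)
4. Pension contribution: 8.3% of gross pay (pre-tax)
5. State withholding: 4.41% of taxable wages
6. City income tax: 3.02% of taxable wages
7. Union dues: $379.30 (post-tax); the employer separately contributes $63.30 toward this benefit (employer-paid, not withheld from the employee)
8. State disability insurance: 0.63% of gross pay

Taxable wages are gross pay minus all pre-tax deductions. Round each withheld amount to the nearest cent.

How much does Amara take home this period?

$3,668.12

Pension contribution: $5,736.62 × 0.083 = $476.14
457(b) deferral: $5,736.62 × 0.084 = $481.88
Pre-tax total = $476.14 + $481.88 = $958.02
Taxable wages = $5,736.62 − $958.02 = $4,778.60
State withholding: $4,778.60 × 0.0441 = $210.74
City income tax: $4,778.60 × 0.0302 = $144.31
PFL insurance: $5,736.62 × 0.0031 = $17.78
State disability insurance: $5,736.62 × 0.0063 = $36.14
Life insurance premium: $322.21
Union dues: $379.30
(Employer's $63.30 toward union dues is not withheld from the employee.)
Total deductions = $476.14 + $481.88 + $210.74 + $144.31 + $17.78 + $36.14 + $322.21 + $379.30 = $2,068.50
Net pay = $5,736.62 − $2,068.50 = $3,668.12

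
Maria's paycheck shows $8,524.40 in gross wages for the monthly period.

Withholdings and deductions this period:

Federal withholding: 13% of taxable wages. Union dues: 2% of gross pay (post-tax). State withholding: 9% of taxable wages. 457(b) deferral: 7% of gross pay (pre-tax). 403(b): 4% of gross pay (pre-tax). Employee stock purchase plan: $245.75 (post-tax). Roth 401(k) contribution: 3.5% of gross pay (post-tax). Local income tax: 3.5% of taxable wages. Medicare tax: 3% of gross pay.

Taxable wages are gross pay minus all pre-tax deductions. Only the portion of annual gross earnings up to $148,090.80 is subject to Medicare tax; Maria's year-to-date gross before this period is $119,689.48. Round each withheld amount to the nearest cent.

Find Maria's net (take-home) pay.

$4,681.79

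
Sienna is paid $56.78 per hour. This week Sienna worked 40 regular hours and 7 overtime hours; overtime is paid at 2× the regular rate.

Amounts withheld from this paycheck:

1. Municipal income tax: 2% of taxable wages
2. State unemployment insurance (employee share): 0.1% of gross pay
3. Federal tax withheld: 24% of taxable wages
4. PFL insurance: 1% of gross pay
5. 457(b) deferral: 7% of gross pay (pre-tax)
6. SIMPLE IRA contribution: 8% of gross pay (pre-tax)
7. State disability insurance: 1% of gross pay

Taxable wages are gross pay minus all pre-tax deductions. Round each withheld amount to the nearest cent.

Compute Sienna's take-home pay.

Regular pay: 40 × $56.78 = $2271.20
Overtime pay: 7 × $56.78 × 2 = $794.92
Gross pay = $2271.20 + $794.92 = $3066.12
457(b) deferral: $3066.12 × 0.07 = $214.63
SIMPLE IRA contribution: $3066.12 × 0.08 = $245.29
Pre-tax total = $214.63 + $245.29 = $459.92
Taxable wages = $3066.12 − $459.92 = $2606.20
Federal tax withheld: $2606.20 × 0.24 = $625.49
Municipal income tax: $2606.20 × 0.02 = $52.12
State unemployment insurance (employee share): $3066.12 × 0.001 = $3.07
State disability insurance: $3066.12 × 0.01 = $30.66
PFL insurance: $3066.12 × 0.01 = $30.66
Total deductions = $214.63 + $245.29 + $625.49 + $52.12 + $3.07 + $30.66 + $30.66 = $1201.92
Net pay = $3066.12 − $1201.92 = $1864.20

$1864.20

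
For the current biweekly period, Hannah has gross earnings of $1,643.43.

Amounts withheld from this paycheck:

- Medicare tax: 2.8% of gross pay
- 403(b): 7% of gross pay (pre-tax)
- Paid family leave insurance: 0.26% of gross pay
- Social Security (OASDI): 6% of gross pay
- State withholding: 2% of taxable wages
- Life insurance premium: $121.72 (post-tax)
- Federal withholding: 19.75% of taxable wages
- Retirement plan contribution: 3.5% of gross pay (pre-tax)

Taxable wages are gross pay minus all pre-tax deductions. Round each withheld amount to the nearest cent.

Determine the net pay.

Retirement plan contribution: $1,643.43 × 0.035 = $57.52
403(b): $1,643.43 × 0.07 = $115.04
Pre-tax total = $57.52 + $115.04 = $172.56
Taxable wages = $1,643.43 − $172.56 = $1,470.87
Federal withholding: $1,470.87 × 0.1975 = $290.50
State withholding: $1,470.87 × 0.02 = $29.42
Paid family leave insurance: $1,643.43 × 0.0026 = $4.27
Medicare tax: $1,643.43 × 0.028 = $46.02
Social Security (OASDI): $1,643.43 × 0.06 = $98.61
Life insurance premium: $121.72
Total deductions = $57.52 + $115.04 + $290.50 + $29.42 + $4.27 + $46.02 + $98.61 + $121.72 = $763.10
Net pay = $1,643.43 − $763.10 = $880.33

$880.33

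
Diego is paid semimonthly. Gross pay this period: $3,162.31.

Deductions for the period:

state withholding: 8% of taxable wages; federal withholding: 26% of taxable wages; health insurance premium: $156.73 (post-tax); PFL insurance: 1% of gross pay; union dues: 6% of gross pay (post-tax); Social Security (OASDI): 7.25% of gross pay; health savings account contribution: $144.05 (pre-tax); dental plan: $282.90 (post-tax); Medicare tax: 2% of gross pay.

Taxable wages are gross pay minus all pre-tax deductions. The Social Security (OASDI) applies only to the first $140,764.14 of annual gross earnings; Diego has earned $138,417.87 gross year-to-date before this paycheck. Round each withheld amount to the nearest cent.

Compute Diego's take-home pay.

$1,097.71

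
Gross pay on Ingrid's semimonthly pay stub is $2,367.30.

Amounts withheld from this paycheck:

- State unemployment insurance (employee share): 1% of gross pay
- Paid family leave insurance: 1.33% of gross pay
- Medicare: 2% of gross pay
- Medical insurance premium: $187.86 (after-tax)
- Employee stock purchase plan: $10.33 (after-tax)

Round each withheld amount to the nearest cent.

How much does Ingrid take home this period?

$2,066.60

Paid family leave insurance: $2,367.30 × 0.0133 = $31.49
Medicare: $2,367.30 × 0.02 = $47.35
State unemployment insurance (employee share): $2,367.30 × 0.01 = $23.67
Medical insurance premium: $187.86
Employee stock purchase plan: $10.33
Total deductions = $31.49 + $47.35 + $23.67 + $187.86 + $10.33 = $300.70
Net pay = $2,367.30 − $300.70 = $2,066.60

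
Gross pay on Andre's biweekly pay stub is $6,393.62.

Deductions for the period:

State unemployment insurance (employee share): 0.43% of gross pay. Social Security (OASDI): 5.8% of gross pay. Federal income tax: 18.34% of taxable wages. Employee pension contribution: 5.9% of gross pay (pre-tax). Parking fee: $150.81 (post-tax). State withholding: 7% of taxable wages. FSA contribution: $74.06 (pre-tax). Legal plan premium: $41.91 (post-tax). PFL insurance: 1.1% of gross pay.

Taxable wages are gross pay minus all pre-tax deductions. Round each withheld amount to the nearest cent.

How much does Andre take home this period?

$3,775.18

FSA contribution: $74.06
Employee pension contribution: $6,393.62 × 0.059 = $377.22
Pre-tax total = $74.06 + $377.22 = $451.28
Taxable wages = $6,393.62 − $451.28 = $5,942.34
Federal income tax: $5,942.34 × 0.1834 = $1,089.83
State withholding: $5,942.34 × 0.07 = $415.96
State unemployment insurance (employee share): $6,393.62 × 0.0043 = $27.49
PFL insurance: $6,393.62 × 0.011 = $70.33
Social Security (OASDI): $6,393.62 × 0.058 = $370.83
Legal plan premium: $41.91
Parking fee: $150.81
Total deductions = $74.06 + $377.22 + $1,089.83 + $415.96 + $27.49 + $70.33 + $370.83 + $41.91 + $150.81 = $2,618.44
Net pay = $6,393.62 − $2,618.44 = $3,775.18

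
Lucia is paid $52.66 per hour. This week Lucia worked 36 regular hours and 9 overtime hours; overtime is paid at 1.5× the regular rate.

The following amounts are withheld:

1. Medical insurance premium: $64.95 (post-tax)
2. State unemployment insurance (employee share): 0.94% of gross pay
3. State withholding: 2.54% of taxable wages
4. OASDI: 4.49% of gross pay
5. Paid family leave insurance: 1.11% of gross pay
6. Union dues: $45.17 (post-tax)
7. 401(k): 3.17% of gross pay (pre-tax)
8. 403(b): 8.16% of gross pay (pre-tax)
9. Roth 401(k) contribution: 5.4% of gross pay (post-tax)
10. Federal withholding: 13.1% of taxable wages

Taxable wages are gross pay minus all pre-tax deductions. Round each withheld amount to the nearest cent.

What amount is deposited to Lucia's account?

$1,528.49

Regular pay: 36 × $52.66 = $1,895.76
Overtime pay: 9 × $52.66 × 1.5 = $710.91
Gross pay = $1,895.76 + $710.91 = $2,606.67
403(b): $2,606.67 × 0.0816 = $212.70
401(k): $2,606.67 × 0.0317 = $82.63
Pre-tax total = $212.70 + $82.63 = $295.33
Taxable wages = $2,606.67 − $295.33 = $2,311.34
State withholding: $2,311.34 × 0.0254 = $58.71
Federal withholding: $2,311.34 × 0.131 = $302.79
OASDI: $2,606.67 × 0.0449 = $117.04
Paid family leave insurance: $2,606.67 × 0.0111 = $28.93
State unemployment insurance (employee share): $2,606.67 × 0.0094 = $24.50
Medical insurance premium: $64.95
Union dues: $45.17
Roth 401(k) contribution: $2,606.67 × 0.054 = $140.76
Total deductions = $212.70 + $82.63 + $58.71 + $302.79 + $117.04 + $28.93 + $24.50 + $64.95 + $45.17 + $140.76 = $1,078.18
Net pay = $2,606.67 − $1,078.18 = $1,528.49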